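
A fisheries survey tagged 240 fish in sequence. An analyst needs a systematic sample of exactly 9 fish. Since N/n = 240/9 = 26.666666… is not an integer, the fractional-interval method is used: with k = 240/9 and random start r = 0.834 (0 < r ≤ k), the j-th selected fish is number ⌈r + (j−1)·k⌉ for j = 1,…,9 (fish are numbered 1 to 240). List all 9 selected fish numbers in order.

1, 28, 55, 81, 108, 135, 161, 188, 215

j=1: r + 0k = 0.834 → ⌈·⌉ = 1
j=2: r + 1k = 27.500666… → ⌈·⌉ = 28
j=3: r + 2k = 54.167333… → ⌈·⌉ = 55
j=4: r + 3k = 80.834 → ⌈·⌉ = 81
j=5: r + 4k = 107.500666… → ⌈·⌉ = 108
j=6: r + 5k = 134.167333… → ⌈·⌉ = 135
j=7: r + 6k = 160.834 → ⌈·⌉ = 161
j=8: r + 7k = 187.500666… → ⌈·⌉ = 188
j=9: r + 8k = 214.167333… → ⌈·⌉ = 215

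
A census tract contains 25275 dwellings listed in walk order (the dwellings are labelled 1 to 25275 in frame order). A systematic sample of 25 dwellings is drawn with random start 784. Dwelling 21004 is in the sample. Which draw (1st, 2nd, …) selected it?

21

k = 25275/25 = 1011
position = (21004 − 784)/1011 + 1 = 20220/1011 + 1 = 20 + 1 = 21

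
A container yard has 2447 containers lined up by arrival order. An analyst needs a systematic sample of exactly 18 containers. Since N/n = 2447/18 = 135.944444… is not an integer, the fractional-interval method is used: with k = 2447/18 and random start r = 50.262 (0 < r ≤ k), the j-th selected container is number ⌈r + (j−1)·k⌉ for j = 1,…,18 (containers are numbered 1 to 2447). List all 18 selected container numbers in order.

51, 187, 323, 459, 595, 730, 866, 1002, 1138, 1274, 1410, 1546, 1682, 1818, 1954, 2090, 2226, 2362

j=1: r + 0k = 50.262 → ⌈·⌉ = 51
j=2: r + 1k = 186.206444… → ⌈·⌉ = 187
j=3: r + 2k = 322.150888… → ⌈·⌉ = 323
j=4: r + 3k = 458.095333… → ⌈·⌉ = 459
j=5: r + 4k = 594.039777… → ⌈·⌉ = 595
j=6: r + 5k = 729.984222… → ⌈·⌉ = 730
j=7: r + 6k = 865.928666… → ⌈·⌉ = 866
j=8: r + 7k = 1001.873111… → ⌈·⌉ = 1002
j=9: r + 8k = 1137.817555… → ⌈·⌉ = 1138
j=10: r + 9k = 1273.762 → ⌈·⌉ = 1274
j=11: r + 10k = 1409.706444… → ⌈·⌉ = 1410
j=12: r + 11k = 1545.650888… → ⌈·⌉ = 1546
j=13: r + 12k = 1681.595333… → ⌈·⌉ = 1682
j=14: r + 13k = 1817.539777… → ⌈·⌉ = 1818
j=15: r + 14k = 1953.484222… → ⌈·⌉ = 1954
j=16: r + 15k = 2089.428666… → ⌈·⌉ = 2090
j=17: r + 16k = 2225.373111… → ⌈·⌉ = 2226
j=18: r + 17k = 2361.317555… → ⌈·⌉ = 2362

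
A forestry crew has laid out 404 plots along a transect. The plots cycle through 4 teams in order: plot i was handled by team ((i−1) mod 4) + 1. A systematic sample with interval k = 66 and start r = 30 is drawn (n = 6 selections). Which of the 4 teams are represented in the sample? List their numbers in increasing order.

2, 4

Consecutive selections differ by k = 66, so their team numbers differ by 66 mod 4 = 2.
gcd(66, 4) = 2, so the sample visits 4/2 = 2 distinct residues mod 4.
Start 30 is team 2; the teams hit are 2, 4.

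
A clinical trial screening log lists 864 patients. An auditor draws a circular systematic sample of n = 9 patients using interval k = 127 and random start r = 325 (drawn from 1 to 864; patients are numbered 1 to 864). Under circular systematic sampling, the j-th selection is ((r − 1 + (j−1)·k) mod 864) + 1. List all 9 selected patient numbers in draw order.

Selection 1: 325
Selection 2: 325 + 127 = 452
Selection 3: 452 + 127 = 579
Selection 4: 579 + 127 = 706
Selection 5: 706 + 127 = 833
Selection 6: 833 + 127 = 960 → 960 − 864 = 96
Selection 7: 96 + 127 = 223
Selection 8: 223 + 127 = 350
Selection 9: 350 + 127 = 477

325, 452, 579, 706, 833, 96, 223, 350, 477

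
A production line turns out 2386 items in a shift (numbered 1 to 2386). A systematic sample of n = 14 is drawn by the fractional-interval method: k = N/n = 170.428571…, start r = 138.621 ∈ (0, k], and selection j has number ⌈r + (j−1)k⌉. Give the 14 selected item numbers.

j=1: r + 0k = 138.621 → ⌈·⌉ = 139
j=2: r + 1k = 309.049571… → ⌈·⌉ = 310
j=3: r + 2k = 479.478142… → ⌈·⌉ = 480
j=4: r + 3k = 649.906714… → ⌈·⌉ = 650
j=5: r + 4k = 820.335285… → ⌈·⌉ = 821
j=6: r + 5k = 990.763857… → ⌈·⌉ = 991
j=7: r + 6k = 1161.192428… → ⌈·⌉ = 1162
j=8: r + 7k = 1331.621 → ⌈·⌉ = 1332
j=9: r + 8k = 1502.049571… → ⌈·⌉ = 1503
j=10: r + 9k = 1672.478142… → ⌈·⌉ = 1673
j=11: r + 10k = 1842.906714… → ⌈·⌉ = 1843
j=12: r + 11k = 2013.335285… → ⌈·⌉ = 2014
j=13: r + 12k = 2183.763857… → ⌈·⌉ = 2184
j=14: r + 13k = 2354.192428… → ⌈·⌉ = 2355

139, 310, 480, 650, 821, 991, 1162, 1332, 1503, 1673, 1843, 2014, 2184, 2355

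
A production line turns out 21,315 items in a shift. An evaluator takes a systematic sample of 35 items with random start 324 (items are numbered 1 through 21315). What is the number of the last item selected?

k = 21315/35 = 609
35th selection = r + (35−1)·k = 324 + 34×609 = 324 + 20706 = 21030

21030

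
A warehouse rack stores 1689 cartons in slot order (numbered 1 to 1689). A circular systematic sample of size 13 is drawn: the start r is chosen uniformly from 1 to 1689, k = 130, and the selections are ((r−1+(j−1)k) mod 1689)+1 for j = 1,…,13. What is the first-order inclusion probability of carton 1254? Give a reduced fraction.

For each position j, as r ranges over 1…1689 the j-th selection hits every carton exactly once, so carton 1254 is selected for exactly 13 of the 1689 starts.
Inclusion probability = 13/1689.

13/1689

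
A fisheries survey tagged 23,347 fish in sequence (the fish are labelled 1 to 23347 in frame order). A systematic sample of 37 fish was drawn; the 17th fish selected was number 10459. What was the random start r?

363

k = 23347/37 = 631
r = 10459 − (17−1)×631 = 10459 − 10096 = 363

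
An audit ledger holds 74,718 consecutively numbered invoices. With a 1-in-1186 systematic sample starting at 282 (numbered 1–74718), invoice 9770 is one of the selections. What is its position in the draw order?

k = 1186
position = (9770 − 282)/1186 + 1 = 9488/1186 + 1 = 8 + 1 = 9

9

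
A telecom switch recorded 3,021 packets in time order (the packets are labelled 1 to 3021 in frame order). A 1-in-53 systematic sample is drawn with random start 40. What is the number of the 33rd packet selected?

1736

k = 53
33rd selection = r + (33−1)·k = 40 + 32×53 = 40 + 1696 = 1736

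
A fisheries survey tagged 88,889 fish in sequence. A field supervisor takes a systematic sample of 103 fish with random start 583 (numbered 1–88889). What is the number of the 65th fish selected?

k = 88889/103 = 863
65th selection = r + (65−1)·k = 583 + 64×863 = 583 + 55232 = 55815

55815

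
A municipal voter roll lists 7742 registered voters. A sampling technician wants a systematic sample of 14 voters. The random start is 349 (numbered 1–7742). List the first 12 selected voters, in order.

349, 902, 1455, 2008, 2561, 3114, 3667, 4220, 4773, 5326, 5879, 6432

k = N/n = 7742/14 = 553
voter 1: 349
voter 2: 349 + 553 = 902
voter 3: 902 + 553 = 1455
voter 4: 1455 + 553 = 2008
voter 5: 2008 + 553 = 2561
voter 6: 2561 + 553 = 3114
voter 7: 3114 + 553 = 3667
voter 8: 3667 + 553 = 4220
voter 9: 4220 + 553 = 4773
voter 10: 4773 + 553 = 5326
voter 11: 5326 + 553 = 5879
voter 12: 5879 + 553 = 6432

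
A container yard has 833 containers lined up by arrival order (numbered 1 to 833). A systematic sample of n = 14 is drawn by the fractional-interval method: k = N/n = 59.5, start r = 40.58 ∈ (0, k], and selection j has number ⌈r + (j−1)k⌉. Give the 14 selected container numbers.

41, 101, 160, 220, 279, 339, 398, 458, 517, 577, 636, 696, 755, 815

j=1: r + 0k = 40.58 → ⌈·⌉ = 41
j=2: r + 1k = 100.08 → ⌈·⌉ = 101
j=3: r + 2k = 159.58 → ⌈·⌉ = 160
j=4: r + 3k = 219.08 → ⌈·⌉ = 220
j=5: r + 4k = 278.58 → ⌈·⌉ = 279
j=6: r + 5k = 338.08 → ⌈·⌉ = 339
j=7: r + 6k = 397.58 → ⌈·⌉ = 398
j=8: r + 7k = 457.08 → ⌈·⌉ = 458
j=9: r + 8k = 516.58 → ⌈·⌉ = 517
j=10: r + 9k = 576.08 → ⌈·⌉ = 577
j=11: r + 10k = 635.58 → ⌈·⌉ = 636
j=12: r + 11k = 695.08 → ⌈·⌉ = 696
j=13: r + 12k = 754.58 → ⌈·⌉ = 755
j=14: r + 13k = 814.08 → ⌈·⌉ = 815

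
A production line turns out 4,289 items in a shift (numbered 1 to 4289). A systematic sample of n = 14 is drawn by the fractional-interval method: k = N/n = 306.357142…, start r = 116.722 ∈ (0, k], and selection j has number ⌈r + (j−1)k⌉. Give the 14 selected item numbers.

j=1: r + 0k = 116.722 → ⌈·⌉ = 117
j=2: r + 1k = 423.079142… → ⌈·⌉ = 424
j=3: r + 2k = 729.436285… → ⌈·⌉ = 730
j=4: r + 3k = 1035.793428… → ⌈·⌉ = 1036
j=5: r + 4k = 1342.150571… → ⌈·⌉ = 1343
j=6: r + 5k = 1648.507714… → ⌈·⌉ = 1649
j=7: r + 6k = 1954.864857… → ⌈·⌉ = 1955
j=8: r + 7k = 2261.222 → ⌈·⌉ = 2262
j=9: r + 8k = 2567.579142… → ⌈·⌉ = 2568
j=10: r + 9k = 2873.936285… → ⌈·⌉ = 2874
j=11: r + 10k = 3180.293428… → ⌈·⌉ = 3181
j=12: r + 11k = 3486.650571… → ⌈·⌉ = 3487
j=13: r + 12k = 3793.007714… → ⌈·⌉ = 3794
j=14: r + 13k = 4099.364857… → ⌈·⌉ = 4100

117, 424, 730, 1036, 1343, 1649, 1955, 2262, 2568, 2874, 3181, 3487, 3794, 4100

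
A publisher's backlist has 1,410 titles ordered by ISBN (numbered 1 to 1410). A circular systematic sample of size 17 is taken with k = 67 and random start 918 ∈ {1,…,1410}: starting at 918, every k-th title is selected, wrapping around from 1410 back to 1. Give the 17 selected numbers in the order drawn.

Selection 1: 918
Selection 2: 918 + 67 = 985
Selection 3: 985 + 67 = 1052
Selection 4: 1052 + 67 = 1119
Selection 5: 1119 + 67 = 1186
Selection 6: 1186 + 67 = 1253
Selection 7: 1253 + 67 = 1320
Selection 8: 1320 + 67 = 1387
Selection 9: 1387 + 67 = 1454 → 1454 − 1410 = 44
Selection 10: 44 + 67 = 111
Selection 11: 111 + 67 = 178
Selection 12: 178 + 67 = 245
Selection 13: 245 + 67 = 312
Selection 14: 312 + 67 = 379
Selection 15: 379 + 67 = 446
Selection 16: 446 + 67 = 513
Selection 17: 513 + 67 = 580

918, 985, 1052, 1119, 1186, 1253, 1320, 1387, 44, 111, 178, 245, 312, 379, 446, 513, 580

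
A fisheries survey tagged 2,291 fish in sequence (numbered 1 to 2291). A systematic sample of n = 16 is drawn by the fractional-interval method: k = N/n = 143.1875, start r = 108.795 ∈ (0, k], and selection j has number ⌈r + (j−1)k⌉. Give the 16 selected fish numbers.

109, 252, 396, 539, 682, 825, 968, 1112, 1255, 1398, 1541, 1684, 1828, 1971, 2114, 2257

j=1: r + 0k = 108.795 → ⌈·⌉ = 109
j=2: r + 1k = 251.9825 → ⌈·⌉ = 252
j=3: r + 2k = 395.17 → ⌈·⌉ = 396
j=4: r + 3k = 538.3575 → ⌈·⌉ = 539
j=5: r + 4k = 681.545 → ⌈·⌉ = 682
j=6: r + 5k = 824.7325 → ⌈·⌉ = 825
j=7: r + 6k = 967.92 → ⌈·⌉ = 968
j=8: r + 7k = 1111.1075 → ⌈·⌉ = 1112
j=9: r + 8k = 1254.295 → ⌈·⌉ = 1255
j=10: r + 9k = 1397.4825 → ⌈·⌉ = 1398
j=11: r + 10k = 1540.67 → ⌈·⌉ = 1541
j=12: r + 11k = 1683.8575 → ⌈·⌉ = 1684
j=13: r + 12k = 1827.045 → ⌈·⌉ = 1828
j=14: r + 13k = 1970.2325 → ⌈·⌉ = 1971
j=15: r + 14k = 2113.42 → ⌈·⌉ = 2114
j=16: r + 15k = 2256.6075 → ⌈·⌉ = 2257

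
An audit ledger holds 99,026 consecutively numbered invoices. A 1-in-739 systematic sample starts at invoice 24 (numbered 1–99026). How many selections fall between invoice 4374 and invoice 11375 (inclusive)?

10

k = 739
First selection ≥ 4374: 24 + ⌈(4374−24)/739⌉·739 = 24 + 6×739 = 4458
Last selection ≤ 11375: 24 + ⌊(11375−24)/739⌋·739 = 24 + 15×739 = 11109
Count = 15 − 6 + 1 = 10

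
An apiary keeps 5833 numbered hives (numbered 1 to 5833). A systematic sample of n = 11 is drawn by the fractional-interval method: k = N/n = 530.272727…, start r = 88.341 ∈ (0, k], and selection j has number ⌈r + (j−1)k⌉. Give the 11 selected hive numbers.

89, 619, 1149, 1680, 2210, 2740, 3270, 3801, 4331, 4861, 5392

j=1: r + 0k = 88.341 → ⌈·⌉ = 89
j=2: r + 1k = 618.613727… → ⌈·⌉ = 619
j=3: r + 2k = 1148.886454… → ⌈·⌉ = 1149
j=4: r + 3k = 1679.159181… → ⌈·⌉ = 1680
j=5: r + 4k = 2209.431909… → ⌈·⌉ = 2210
j=6: r + 5k = 2739.704636… → ⌈·⌉ = 2740
j=7: r + 6k = 3269.977363… → ⌈·⌉ = 3270
j=8: r + 7k = 3800.250090… → ⌈·⌉ = 3801
j=9: r + 8k = 4330.522818… → ⌈·⌉ = 4331
j=10: r + 9k = 4860.795545… → ⌈·⌉ = 4861
j=11: r + 10k = 5391.068272… → ⌈·⌉ = 5392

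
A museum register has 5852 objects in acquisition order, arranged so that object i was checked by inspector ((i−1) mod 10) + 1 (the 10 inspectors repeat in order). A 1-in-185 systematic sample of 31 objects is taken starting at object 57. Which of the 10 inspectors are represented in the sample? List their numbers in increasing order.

2, 7

Consecutive selections differ by k = 185, so their inspector numbers differ by 185 mod 10 = 5.
gcd(185, 10) = 5, so the sample visits 10/5 = 2 distinct residues mod 10.
Start 57 is inspector 7; the inspectors hit are 2, 7.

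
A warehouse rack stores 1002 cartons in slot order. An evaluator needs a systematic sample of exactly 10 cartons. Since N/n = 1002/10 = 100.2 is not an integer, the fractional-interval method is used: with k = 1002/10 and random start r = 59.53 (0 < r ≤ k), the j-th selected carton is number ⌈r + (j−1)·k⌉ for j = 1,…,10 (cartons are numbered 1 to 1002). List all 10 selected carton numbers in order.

60, 160, 260, 361, 461, 561, 661, 761, 862, 962

j=1: r + 0k = 59.53 → ⌈·⌉ = 60
j=2: r + 1k = 159.73 → ⌈·⌉ = 160
j=3: r + 2k = 259.93 → ⌈·⌉ = 260
j=4: r + 3k = 360.13 → ⌈·⌉ = 361
j=5: r + 4k = 460.33 → ⌈·⌉ = 461
j=6: r + 5k = 560.53 → ⌈·⌉ = 561
j=7: r + 6k = 660.73 → ⌈·⌉ = 661
j=8: r + 7k = 760.93 → ⌈·⌉ = 761
j=9: r + 8k = 861.13 → ⌈·⌉ = 862
j=10: r + 9k = 961.33 → ⌈·⌉ = 962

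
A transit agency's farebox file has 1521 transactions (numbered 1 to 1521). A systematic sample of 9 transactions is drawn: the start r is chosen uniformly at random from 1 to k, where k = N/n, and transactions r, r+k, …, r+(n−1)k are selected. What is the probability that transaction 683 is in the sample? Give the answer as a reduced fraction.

k = 1521/9 = 169.
Transaction 683 is selected iff r ≡ 683 (mod 169); exactly one such r in {1,…,169}.
Inclusion probability = 1/169.

1/169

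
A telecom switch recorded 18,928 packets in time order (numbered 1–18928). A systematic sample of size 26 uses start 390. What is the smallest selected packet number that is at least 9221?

k = 18928/26 = 728
Steps past start: ⌈(9221 − 390)/728⌉ = ⌈8831/728⌉ = 13
Selected packet: 390 + 13×728 = 9854

9854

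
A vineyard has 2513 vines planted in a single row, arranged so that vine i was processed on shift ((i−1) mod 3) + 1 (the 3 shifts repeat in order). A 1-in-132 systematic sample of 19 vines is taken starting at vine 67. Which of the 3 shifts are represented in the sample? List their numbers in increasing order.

Consecutive selections differ by k = 132, so their shift numbers differ by 132 mod 3 = 0.
gcd(132, 3) = 3, so the sample visits 3/3 = 1 distinct residues mod 3.
Start 67 is shift 1; the shifts hit are 1.

1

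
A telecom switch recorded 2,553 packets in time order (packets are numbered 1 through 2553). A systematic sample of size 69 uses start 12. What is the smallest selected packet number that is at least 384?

k = 2553/69 = 37
Steps past start: ⌈(384 − 12)/37⌉ = ⌈372/37⌉ = 11
Selected packet: 12 + 11×37 = 419

419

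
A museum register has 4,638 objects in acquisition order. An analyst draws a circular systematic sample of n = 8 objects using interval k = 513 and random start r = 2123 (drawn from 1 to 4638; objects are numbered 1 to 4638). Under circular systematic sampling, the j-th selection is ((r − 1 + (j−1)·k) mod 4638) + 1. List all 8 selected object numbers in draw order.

Selection 1: 2123
Selection 2: 2123 + 513 = 2636
Selection 3: 2636 + 513 = 3149
Selection 4: 3149 + 513 = 3662
Selection 5: 3662 + 513 = 4175
Selection 6: 4175 + 513 = 4688 → 4688 − 4638 = 50
Selection 7: 50 + 513 = 563
Selection 8: 563 + 513 = 1076

2123, 2636, 3149, 3662, 4175, 50, 563, 1076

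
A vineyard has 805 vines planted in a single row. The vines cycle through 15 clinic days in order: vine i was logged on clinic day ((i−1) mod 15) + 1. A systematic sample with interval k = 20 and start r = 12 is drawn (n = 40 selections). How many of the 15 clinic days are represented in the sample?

Consecutive selections differ by k = 20, so their clinic day numbers differ by 20 mod 15 = 5.
gcd(20, 15) = 5, so the sample visits 15/5 = 3 distinct residues mod 15.
Start 12 is clinic day 12; the clinic days hit are 2, 7, 12.

3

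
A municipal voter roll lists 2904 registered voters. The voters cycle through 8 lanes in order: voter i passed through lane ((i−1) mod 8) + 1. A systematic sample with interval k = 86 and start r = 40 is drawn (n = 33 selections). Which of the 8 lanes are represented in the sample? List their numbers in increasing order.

2, 4, 6, 8

Consecutive selections differ by k = 86, so their lane numbers differ by 86 mod 8 = 6.
gcd(86, 8) = 2, so the sample visits 8/2 = 4 distinct residues mod 8.
Start 40 is lane 8; the lanes hit are 2, 4, 6, 8.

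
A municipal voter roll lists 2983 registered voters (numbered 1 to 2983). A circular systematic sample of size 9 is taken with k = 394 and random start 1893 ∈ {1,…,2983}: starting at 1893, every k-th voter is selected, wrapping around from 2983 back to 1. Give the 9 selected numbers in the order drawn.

1893, 2287, 2681, 92, 486, 880, 1274, 1668, 2062

Selection 1: 1893
Selection 2: 1893 + 394 = 2287
Selection 3: 2287 + 394 = 2681
Selection 4: 2681 + 394 = 3075 → 3075 − 2983 = 92
Selection 5: 92 + 394 = 486
Selection 6: 486 + 394 = 880
Selection 7: 880 + 394 = 1274
Selection 8: 1274 + 394 = 1668
Selection 9: 1668 + 394 = 2062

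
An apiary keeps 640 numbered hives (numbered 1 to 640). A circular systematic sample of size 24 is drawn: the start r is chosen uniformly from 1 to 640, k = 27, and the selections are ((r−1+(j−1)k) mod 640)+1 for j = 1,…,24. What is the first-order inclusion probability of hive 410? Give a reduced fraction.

For each position j, as r ranges over 1…640 the j-th selection hits every hive exactly once, so hive 410 is selected for exactly 24 of the 640 starts.
Inclusion probability = 24/640 = 3/80.

3/80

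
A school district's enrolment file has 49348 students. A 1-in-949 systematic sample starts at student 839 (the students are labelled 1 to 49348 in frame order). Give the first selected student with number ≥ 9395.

10329

k = 949
Steps past start: ⌈(9395 − 839)/949⌉ = ⌈8556/949⌉ = 10
Selected student: 839 + 10×949 = 10329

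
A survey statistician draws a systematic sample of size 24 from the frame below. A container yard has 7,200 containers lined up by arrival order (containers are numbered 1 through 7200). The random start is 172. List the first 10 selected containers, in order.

k = N/n = 7200/24 = 300
container 1: 172
container 2: 172 + 300 = 472
container 3: 472 + 300 = 772
container 4: 772 + 300 = 1072
container 5: 1072 + 300 = 1372
container 6: 1372 + 300 = 1672
container 7: 1672 + 300 = 1972
container 8: 1972 + 300 = 2272
container 9: 2272 + 300 = 2572
container 10: 2572 + 300 = 2872

172, 472, 772, 1072, 1372, 1672, 1972, 2272, 2572, 2872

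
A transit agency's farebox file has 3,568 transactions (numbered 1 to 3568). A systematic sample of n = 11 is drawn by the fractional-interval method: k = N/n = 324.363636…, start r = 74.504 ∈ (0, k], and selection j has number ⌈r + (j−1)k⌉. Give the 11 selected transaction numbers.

j=1: r + 0k = 74.504 → ⌈·⌉ = 75
j=2: r + 1k = 398.867636… → ⌈·⌉ = 399
j=3: r + 2k = 723.231272… → ⌈·⌉ = 724
j=4: r + 3k = 1047.594909… → ⌈·⌉ = 1048
j=5: r + 4k = 1371.958545… → ⌈·⌉ = 1372
j=6: r + 5k = 1696.322181… → ⌈·⌉ = 1697
j=7: r + 6k = 2020.685818… → ⌈·⌉ = 2021
j=8: r + 7k = 2345.049454… → ⌈·⌉ = 2346
j=9: r + 8k = 2669.413090… → ⌈·⌉ = 2670
j=10: r + 9k = 2993.776727… → ⌈·⌉ = 2994
j=11: r + 10k = 3318.140363… → ⌈·⌉ = 3319

75, 399, 724, 1048, 1372, 1697, 2021, 2346, 2670, 2994, 3319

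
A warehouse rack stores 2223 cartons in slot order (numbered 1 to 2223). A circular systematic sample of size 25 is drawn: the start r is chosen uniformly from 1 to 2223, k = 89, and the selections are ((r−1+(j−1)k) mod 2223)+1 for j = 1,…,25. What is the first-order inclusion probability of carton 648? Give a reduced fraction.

25/2223

For each position j, as r ranges over 1…2223 the j-th selection hits every carton exactly once, so carton 648 is selected for exactly 25 of the 2223 starts.
Inclusion probability = 25/2223.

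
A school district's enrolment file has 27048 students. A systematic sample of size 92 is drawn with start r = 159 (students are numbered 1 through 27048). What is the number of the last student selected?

k = 27048/92 = 294
92nd selection = r + (92−1)·k = 159 + 91×294 = 159 + 26754 = 26913

26913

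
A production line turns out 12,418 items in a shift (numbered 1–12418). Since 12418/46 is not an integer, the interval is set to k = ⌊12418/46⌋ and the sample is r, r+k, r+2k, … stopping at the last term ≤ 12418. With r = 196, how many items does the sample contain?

k = ⌊12418/46⌋ = 269
Achieved size = ⌊(12418 − 196)/269⌋ + 1 = ⌊12222/269⌋ + 1 = 45 + 1 = 46
(last selection: 196 + 45×269 = 12301 ≤ 12418; next would be 12570 > 12418)

46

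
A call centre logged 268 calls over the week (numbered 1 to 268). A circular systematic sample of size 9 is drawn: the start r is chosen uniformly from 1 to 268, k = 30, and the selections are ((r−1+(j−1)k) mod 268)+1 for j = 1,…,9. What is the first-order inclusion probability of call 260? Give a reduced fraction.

For each position j, as r ranges over 1…268 the j-th selection hits every call exactly once, so call 260 is selected for exactly 9 of the 268 starts.
Inclusion probability = 9/268.

9/268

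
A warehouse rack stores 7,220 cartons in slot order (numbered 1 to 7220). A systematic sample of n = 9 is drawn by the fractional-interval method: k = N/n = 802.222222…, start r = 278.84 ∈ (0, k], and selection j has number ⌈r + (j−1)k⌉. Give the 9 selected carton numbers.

279, 1082, 1884, 2686, 3488, 4290, 5093, 5895, 6697

j=1: r + 0k = 278.84 → ⌈·⌉ = 279
j=2: r + 1k = 1081.062222… → ⌈·⌉ = 1082
j=3: r + 2k = 1883.284444… → ⌈·⌉ = 1884
j=4: r + 3k = 2685.506666… → ⌈·⌉ = 2686
j=5: r + 4k = 3487.728888… → ⌈·⌉ = 3488
j=6: r + 5k = 4289.951111… → ⌈·⌉ = 4290
j=7: r + 6k = 5092.173333… → ⌈·⌉ = 5093
j=8: r + 7k = 5894.395555… → ⌈·⌉ = 5895
j=9: r + 8k = 6696.617777… → ⌈·⌉ = 6697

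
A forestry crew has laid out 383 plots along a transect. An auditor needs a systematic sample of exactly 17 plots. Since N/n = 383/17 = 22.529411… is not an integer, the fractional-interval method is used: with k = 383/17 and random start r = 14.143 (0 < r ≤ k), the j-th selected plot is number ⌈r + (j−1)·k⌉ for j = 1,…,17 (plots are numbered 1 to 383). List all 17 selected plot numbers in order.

j=1: r + 0k = 14.143 → ⌈·⌉ = 15
j=2: r + 1k = 36.672411… → ⌈·⌉ = 37
j=3: r + 2k = 59.201823… → ⌈·⌉ = 60
j=4: r + 3k = 81.731235… → ⌈·⌉ = 82
j=5: r + 4k = 104.260647… → ⌈·⌉ = 105
j=6: r + 5k = 126.790058… → ⌈·⌉ = 127
j=7: r + 6k = 149.319470… → ⌈·⌉ = 150
j=8: r + 7k = 171.848882… → ⌈·⌉ = 172
j=9: r + 8k = 194.378294… → ⌈·⌉ = 195
j=10: r + 9k = 216.907705… → ⌈·⌉ = 217
j=11: r + 10k = 239.437117… → ⌈·⌉ = 240
j=12: r + 11k = 261.966529… → ⌈·⌉ = 262
j=13: r + 12k = 284.495941… → ⌈·⌉ = 285
j=14: r + 13k = 307.025352… → ⌈·⌉ = 308
j=15: r + 14k = 329.554764… → ⌈·⌉ = 330
j=16: r + 15k = 352.084176… → ⌈·⌉ = 353
j=17: r + 16k = 374.613588… → ⌈·⌉ = 375

15, 37, 60, 82, 105, 127, 150, 172, 195, 217, 240, 262, 285, 308, 330, 353, 375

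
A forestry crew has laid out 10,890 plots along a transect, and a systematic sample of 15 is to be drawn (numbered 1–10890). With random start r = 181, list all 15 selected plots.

181, 907, 1633, 2359, 3085, 3811, 4537, 5263, 5989, 6715, 7441, 8167, 8893, 9619, 10345

k = N/n = 10890/15 = 726
plot 1: 181
plot 2: 181 + 726 = 907
plot 3: 907 + 726 = 1633
plot 4: 1633 + 726 = 2359
plot 5: 2359 + 726 = 3085
plot 6: 3085 + 726 = 3811
plot 7: 3811 + 726 = 4537
plot 8: 4537 + 726 = 5263
plot 9: 5263 + 726 = 5989
plot 10: 5989 + 726 = 6715
plot 11: 6715 + 726 = 7441
plot 12: 7441 + 726 = 8167
plot 13: 8167 + 726 = 8893
plot 14: 8893 + 726 = 9619
plot 15: 9619 + 726 = 10345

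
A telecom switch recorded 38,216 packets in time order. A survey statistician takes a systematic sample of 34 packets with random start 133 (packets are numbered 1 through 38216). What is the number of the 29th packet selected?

k = 38216/34 = 1124
29th selection = r + (29−1)·k = 133 + 28×1124 = 133 + 31472 = 31605

31605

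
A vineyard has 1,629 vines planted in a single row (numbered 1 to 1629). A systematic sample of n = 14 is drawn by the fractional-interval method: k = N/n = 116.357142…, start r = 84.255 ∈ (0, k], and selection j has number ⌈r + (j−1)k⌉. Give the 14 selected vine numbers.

j=1: r + 0k = 84.255 → ⌈·⌉ = 85
j=2: r + 1k = 200.612142… → ⌈·⌉ = 201
j=3: r + 2k = 316.969285… → ⌈·⌉ = 317
j=4: r + 3k = 433.326428… → ⌈·⌉ = 434
j=5: r + 4k = 549.683571… → ⌈·⌉ = 550
j=6: r + 5k = 666.040714… → ⌈·⌉ = 667
j=7: r + 6k = 782.397857… → ⌈·⌉ = 783
j=8: r + 7k = 898.755 → ⌈·⌉ = 899
j=9: r + 8k = 1015.112142… → ⌈·⌉ = 1016
j=10: r + 9k = 1131.469285… → ⌈·⌉ = 1132
j=11: r + 10k = 1247.826428… → ⌈·⌉ = 1248
j=12: r + 11k = 1364.183571… → ⌈·⌉ = 1365
j=13: r + 12k = 1480.540714… → ⌈·⌉ = 1481
j=14: r + 13k = 1596.897857… → ⌈·⌉ = 1597

85, 201, 317, 434, 550, 667, 783, 899, 1016, 1132, 1248, 1365, 1481, 1597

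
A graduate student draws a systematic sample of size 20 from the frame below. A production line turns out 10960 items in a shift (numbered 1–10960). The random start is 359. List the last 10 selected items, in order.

k = N/n = 10960/20 = 548
11th selection = 359 + 10×548 = 5839
12th: 5839 + 548 = 6387
13th: 6387 + 548 = 6935
14th: 6935 + 548 = 7483
15th: 7483 + 548 = 8031
16th: 8031 + 548 = 8579
17th: 8579 + 548 = 9127
18th: 9127 + 548 = 9675
19th: 9675 + 548 = 10223
20th: 10223 + 548 = 10771

5839, 6387, 6935, 7483, 8031, 8579, 9127, 9675, 10223, 10771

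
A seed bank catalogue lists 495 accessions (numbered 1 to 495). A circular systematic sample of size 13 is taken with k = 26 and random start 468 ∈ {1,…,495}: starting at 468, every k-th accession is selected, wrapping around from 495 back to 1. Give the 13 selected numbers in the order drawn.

468, 494, 25, 51, 77, 103, 129, 155, 181, 207, 233, 259, 285

Selection 1: 468
Selection 2: 468 + 26 = 494
Selection 3: 494 + 26 = 520 → 520 − 495 = 25
Selection 4: 25 + 26 = 51
Selection 5: 51 + 26 = 77
Selection 6: 77 + 26 = 103
Selection 7: 103 + 26 = 129
Selection 8: 129 + 26 = 155
Selection 9: 155 + 26 = 181
Selection 10: 181 + 26 = 207
Selection 11: 207 + 26 = 233
Selection 12: 233 + 26 = 259
Selection 13: 259 + 26 = 285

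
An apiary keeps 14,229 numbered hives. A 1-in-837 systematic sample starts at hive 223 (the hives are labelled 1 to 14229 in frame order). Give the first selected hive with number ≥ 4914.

5245

k = 837
Steps past start: ⌈(4914 − 223)/837⌉ = ⌈4691/837⌉ = 6
Selected hive: 223 + 6×837 = 5245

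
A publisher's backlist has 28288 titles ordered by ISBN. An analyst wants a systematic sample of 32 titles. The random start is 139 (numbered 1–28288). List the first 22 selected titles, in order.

139, 1023, 1907, 2791, 3675, 4559, 5443, 6327, 7211, 8095, 8979, 9863, 10747, 11631, 12515, 13399, 14283, 15167, 16051, 16935, 17819, 18703

k = N/n = 28288/32 = 884
title 1: 139
title 2: 139 + 884 = 1023
title 3: 1023 + 884 = 1907
title 4: 1907 + 884 = 2791
title 5: 2791 + 884 = 3675
title 6: 3675 + 884 = 4559
title 7: 4559 + 884 = 5443
title 8: 5443 + 884 = 6327
title 9: 6327 + 884 = 7211
title 10: 7211 + 884 = 8095
title 11: 8095 + 884 = 8979
title 12: 8979 + 884 = 9863
title 13: 9863 + 884 = 10747
title 14: 10747 + 884 = 11631
title 15: 11631 + 884 = 12515
title 16: 12515 + 884 = 13399
title 17: 13399 + 884 = 14283
title 18: 14283 + 884 = 15167
title 19: 15167 + 884 = 16051
title 20: 16051 + 884 = 16935
title 21: 16935 + 884 = 17819
title 22: 17819 + 884 = 18703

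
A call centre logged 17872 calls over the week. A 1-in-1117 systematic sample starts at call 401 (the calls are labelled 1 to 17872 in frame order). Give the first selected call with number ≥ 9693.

k = 1117
Steps past start: ⌈(9693 − 401)/1117⌉ = ⌈9292/1117⌉ = 9
Selected call: 401 + 9×1117 = 10454

10454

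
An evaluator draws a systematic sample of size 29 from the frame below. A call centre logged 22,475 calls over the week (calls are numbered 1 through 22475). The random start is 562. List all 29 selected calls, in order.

k = N/n = 22475/29 = 775
call 1: 562
call 2: 562 + 775 = 1337
call 3: 1337 + 775 = 2112
call 4: 2112 + 775 = 2887
call 5: 2887 + 775 = 3662
call 6: 3662 + 775 = 4437
call 7: 4437 + 775 = 5212
call 8: 5212 + 775 = 5987
call 9: 5987 + 775 = 6762
call 10: 6762 + 775 = 7537
call 11: 7537 + 775 = 8312
call 12: 8312 + 775 = 9087
call 13: 9087 + 775 = 9862
call 14: 9862 + 775 = 10637
call 15: 10637 + 775 = 11412
call 16: 11412 + 775 = 12187
call 17: 12187 + 775 = 12962
call 18: 12962 + 775 = 13737
call 19: 13737 + 775 = 14512
call 20: 14512 + 775 = 15287
call 21: 15287 + 775 = 16062
call 22: 16062 + 775 = 16837
call 23: 16837 + 775 = 17612
call 24: 17612 + 775 = 18387
call 25: 18387 + 775 = 19162
call 26: 19162 + 775 = 19937
call 27: 19937 + 775 = 20712
call 28: 20712 + 775 = 21487
call 29: 21487 + 775 = 22262

562, 1337, 2112, 2887, 3662, 4437, 5212, 5987, 6762, 7537, 8312, 9087, 9862, 10637, 11412, 12187, 12962, 13737, 14512, 15287, 16062, 16837, 17612, 18387, 19162, 19937, 20712, 21487, 22262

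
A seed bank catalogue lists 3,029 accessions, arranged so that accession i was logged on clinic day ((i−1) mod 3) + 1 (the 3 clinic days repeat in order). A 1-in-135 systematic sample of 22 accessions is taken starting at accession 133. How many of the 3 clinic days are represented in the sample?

1

Consecutive selections differ by k = 135, so their clinic day numbers differ by 135 mod 3 = 0.
gcd(135, 3) = 3, so the sample visits 3/3 = 1 distinct residues mod 3.
Start 133 is clinic day 1; the clinic days hit are 1.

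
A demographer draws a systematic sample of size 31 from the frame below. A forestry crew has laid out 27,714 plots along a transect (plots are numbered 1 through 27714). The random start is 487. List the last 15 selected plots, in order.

14791, 15685, 16579, 17473, 18367, 19261, 20155, 21049, 21943, 22837, 23731, 24625, 25519, 26413, 27307

k = N/n = 27714/31 = 894
17th selection = 487 + 16×894 = 14791
18th: 14791 + 894 = 15685
19th: 15685 + 894 = 16579
20th: 16579 + 894 = 17473
21st: 17473 + 894 = 18367
22nd: 18367 + 894 = 19261
23rd: 19261 + 894 = 20155
24th: 20155 + 894 = 21049
25th: 21049 + 894 = 21943
26th: 21943 + 894 = 22837
27th: 22837 + 894 = 23731
28th: 23731 + 894 = 24625
29th: 24625 + 894 = 25519
30th: 25519 + 894 = 26413
31st: 26413 + 894 = 27307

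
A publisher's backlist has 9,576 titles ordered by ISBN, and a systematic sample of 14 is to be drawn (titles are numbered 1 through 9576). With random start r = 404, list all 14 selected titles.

k = N/n = 9576/14 = 684
title 1: 404
title 2: 404 + 684 = 1088
title 3: 1088 + 684 = 1772
title 4: 1772 + 684 = 2456
title 5: 2456 + 684 = 3140
title 6: 3140 + 684 = 3824
title 7: 3824 + 684 = 4508
title 8: 4508 + 684 = 5192
title 9: 5192 + 684 = 5876
title 10: 5876 + 684 = 6560
title 11: 6560 + 684 = 7244
title 12: 7244 + 684 = 7928
title 13: 7928 + 684 = 8612
title 14: 8612 + 684 = 9296

404, 1088, 1772, 2456, 3140, 3824, 4508, 5192, 5876, 6560, 7244, 7928, 8612, 9296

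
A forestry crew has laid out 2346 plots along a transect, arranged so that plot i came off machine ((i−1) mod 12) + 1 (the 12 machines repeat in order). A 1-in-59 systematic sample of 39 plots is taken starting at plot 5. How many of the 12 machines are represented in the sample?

Consecutive selections differ by k = 59, so their machine numbers differ by 59 mod 12 = 11.
gcd(59, 12) = 1, so the sample visits 12/1 = 12 distinct residues mod 12.
Start 5 is machine 5; the machines hit are 1, 2, 3, 4, 5, 6, 7, 8, 9, 10, 11, 12.

12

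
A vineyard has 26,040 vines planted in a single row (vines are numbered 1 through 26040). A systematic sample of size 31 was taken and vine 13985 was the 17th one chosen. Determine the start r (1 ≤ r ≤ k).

k = 26040/31 = 840
r = 13985 − (17−1)×840 = 13985 − 13440 = 545

545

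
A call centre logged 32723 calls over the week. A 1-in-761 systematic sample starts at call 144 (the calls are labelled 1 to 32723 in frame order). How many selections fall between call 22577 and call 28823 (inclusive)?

8

k = 761
First selection ≥ 22577: 144 + ⌈(22577−144)/761⌉·761 = 144 + 30×761 = 22974
Last selection ≤ 28823: 144 + ⌊(28823−144)/761⌋·761 = 144 + 37×761 = 28301
Count = 37 − 30 + 1 = 8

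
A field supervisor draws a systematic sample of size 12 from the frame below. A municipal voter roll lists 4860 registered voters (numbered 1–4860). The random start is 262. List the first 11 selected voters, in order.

k = N/n = 4860/12 = 405
voter 1: 262
voter 2: 262 + 405 = 667
voter 3: 667 + 405 = 1072
voter 4: 1072 + 405 = 1477
voter 5: 1477 + 405 = 1882
voter 6: 1882 + 405 = 2287
voter 7: 2287 + 405 = 2692
voter 8: 2692 + 405 = 3097
voter 9: 3097 + 405 = 3502
voter 10: 3502 + 405 = 3907
voter 11: 3907 + 405 = 4312

262, 667, 1072, 1477, 1882, 2287, 2692, 3097, 3502, 3907, 4312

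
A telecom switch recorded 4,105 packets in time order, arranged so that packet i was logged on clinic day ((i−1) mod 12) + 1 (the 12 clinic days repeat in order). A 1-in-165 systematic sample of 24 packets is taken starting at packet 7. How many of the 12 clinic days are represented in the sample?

Consecutive selections differ by k = 165, so their clinic day numbers differ by 165 mod 12 = 9.
gcd(165, 12) = 3, so the sample visits 12/3 = 4 distinct residues mod 12.
Start 7 is clinic day 7; the clinic days hit are 1, 4, 7, 10.

4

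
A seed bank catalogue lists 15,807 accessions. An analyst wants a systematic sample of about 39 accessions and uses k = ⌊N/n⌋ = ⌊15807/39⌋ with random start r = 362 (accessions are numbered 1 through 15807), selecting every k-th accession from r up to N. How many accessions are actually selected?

39

k = ⌊15807/39⌋ = 405
Achieved size = ⌊(15807 − 362)/405⌋ + 1 = ⌊15445/405⌋ + 1 = 38 + 1 = 39
(last selection: 362 + 38×405 = 15752 ≤ 15807; next would be 16157 > 15807)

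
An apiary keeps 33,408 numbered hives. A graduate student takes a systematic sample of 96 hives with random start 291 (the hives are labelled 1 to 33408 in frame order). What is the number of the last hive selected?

33351

k = 33408/96 = 348
96th selection = r + (96−1)·k = 291 + 95×348 = 291 + 33060 = 33351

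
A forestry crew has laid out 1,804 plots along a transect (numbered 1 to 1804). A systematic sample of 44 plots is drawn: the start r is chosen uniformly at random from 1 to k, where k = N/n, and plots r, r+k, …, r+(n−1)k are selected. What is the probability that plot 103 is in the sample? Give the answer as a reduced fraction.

k = 1804/44 = 41.
Plot 103 is selected iff r ≡ 103 (mod 41); exactly one such r in {1,…,41}.
Inclusion probability = 1/41.

1/41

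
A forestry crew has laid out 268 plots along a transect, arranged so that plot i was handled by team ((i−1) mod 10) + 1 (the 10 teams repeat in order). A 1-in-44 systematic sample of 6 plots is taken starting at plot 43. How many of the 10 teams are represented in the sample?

5

Consecutive selections differ by k = 44, so their team numbers differ by 44 mod 10 = 4.
gcd(44, 10) = 2, so the sample visits 10/2 = 5 distinct residues mod 10.
Start 43 is team 3; the teams hit are 1, 3, 5, 7, 9.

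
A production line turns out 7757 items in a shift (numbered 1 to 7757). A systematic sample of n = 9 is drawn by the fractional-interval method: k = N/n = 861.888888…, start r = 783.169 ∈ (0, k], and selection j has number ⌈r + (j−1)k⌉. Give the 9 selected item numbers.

784, 1646, 2507, 3369, 4231, 5093, 5955, 6817, 7679

j=1: r + 0k = 783.169 → ⌈·⌉ = 784
j=2: r + 1k = 1645.057888… → ⌈·⌉ = 1646
j=3: r + 2k = 2506.946777… → ⌈·⌉ = 2507
j=4: r + 3k = 3368.835666… → ⌈·⌉ = 3369
j=5: r + 4k = 4230.724555… → ⌈·⌉ = 4231
j=6: r + 5k = 5092.613444… → ⌈·⌉ = 5093
j=7: r + 6k = 5954.502333… → ⌈·⌉ = 5955
j=8: r + 7k = 6816.391222… → ⌈·⌉ = 6817
j=9: r + 8k = 7678.280111… → ⌈·⌉ = 7679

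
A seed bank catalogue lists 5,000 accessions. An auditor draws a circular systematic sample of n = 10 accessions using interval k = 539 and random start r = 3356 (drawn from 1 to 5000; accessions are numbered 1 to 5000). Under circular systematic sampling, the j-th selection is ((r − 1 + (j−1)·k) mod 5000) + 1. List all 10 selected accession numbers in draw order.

Selection 1: 3356
Selection 2: 3356 + 539 = 3895
Selection 3: 3895 + 539 = 4434
Selection 4: 4434 + 539 = 4973
Selection 5: 4973 + 539 = 5512 → 5512 − 5000 = 512
Selection 6: 512 + 539 = 1051
Selection 7: 1051 + 539 = 1590
Selection 8: 1590 + 539 = 2129
Selection 9: 2129 + 539 = 2668
Selection 10: 2668 + 539 = 3207

3356, 3895, 4434, 4973, 512, 1051, 1590, 2129, 2668, 3207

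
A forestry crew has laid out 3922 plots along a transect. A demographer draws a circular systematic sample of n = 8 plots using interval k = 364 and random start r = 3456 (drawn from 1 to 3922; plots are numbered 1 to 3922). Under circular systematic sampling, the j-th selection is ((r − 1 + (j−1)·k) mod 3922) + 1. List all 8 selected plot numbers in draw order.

Selection 1: 3456
Selection 2: 3456 + 364 = 3820
Selection 3: 3820 + 364 = 4184 → 4184 − 3922 = 262
Selection 4: 262 + 364 = 626
Selection 5: 626 + 364 = 990
Selection 6: 990 + 364 = 1354
Selection 7: 1354 + 364 = 1718
Selection 8: 1718 + 364 = 2082

3456, 3820, 262, 626, 990, 1354, 1718, 2082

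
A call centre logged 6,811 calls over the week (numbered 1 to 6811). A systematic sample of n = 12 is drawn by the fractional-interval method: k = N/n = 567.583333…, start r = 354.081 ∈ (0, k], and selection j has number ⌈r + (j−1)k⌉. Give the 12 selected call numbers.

355, 922, 1490, 2057, 2625, 3192, 3760, 4328, 4895, 5463, 6030, 6598

j=1: r + 0k = 354.081 → ⌈·⌉ = 355
j=2: r + 1k = 921.664333… → ⌈·⌉ = 922
j=3: r + 2k = 1489.247666… → ⌈·⌉ = 1490
j=4: r + 3k = 2056.831 → ⌈·⌉ = 2057
j=5: r + 4k = 2624.414333… → ⌈·⌉ = 2625
j=6: r + 5k = 3191.997666… → ⌈·⌉ = 3192
j=7: r + 6k = 3759.581 → ⌈·⌉ = 3760
j=8: r + 7k = 4327.164333… → ⌈·⌉ = 4328
j=9: r + 8k = 4894.747666… → ⌈·⌉ = 4895
j=10: r + 9k = 5462.331 → ⌈·⌉ = 5463
j=11: r + 10k = 6029.914333… → ⌈·⌉ = 6030
j=12: r + 11k = 6597.497666… → ⌈·⌉ = 6598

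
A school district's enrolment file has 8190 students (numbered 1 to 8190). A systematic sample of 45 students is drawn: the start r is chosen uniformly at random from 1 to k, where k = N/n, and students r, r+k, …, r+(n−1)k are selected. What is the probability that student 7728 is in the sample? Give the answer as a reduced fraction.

k = 8190/45 = 182.
Student 7728 is selected iff r ≡ 7728 (mod 182); exactly one such r in {1,…,182}.
Inclusion probability = 1/182.

1/182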